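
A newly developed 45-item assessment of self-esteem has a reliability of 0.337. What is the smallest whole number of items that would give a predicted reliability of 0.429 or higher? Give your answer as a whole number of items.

Invert Spearman-Brown to solve for n:
n = r_target (1 − r_old) / [ r_old (1 − r_target) ]
n = [0.429 × 0.663] / [0.337 × 0.571]
  = 0.284427 / 0.192427 = 1.4781
Items needed = n × 45 = 1.4781 × 45 ≈ 66.51 → round up to 67

67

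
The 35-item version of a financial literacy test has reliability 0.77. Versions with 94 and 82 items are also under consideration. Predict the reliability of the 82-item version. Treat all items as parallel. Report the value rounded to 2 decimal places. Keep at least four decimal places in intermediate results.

0.89

Only the ratio of lengths matters: n = 82/35 = 2.3429
r_{82} = n·r / (1 + (n − 1)·r) = 1.8040 / 2.0340 ≈ 0.8869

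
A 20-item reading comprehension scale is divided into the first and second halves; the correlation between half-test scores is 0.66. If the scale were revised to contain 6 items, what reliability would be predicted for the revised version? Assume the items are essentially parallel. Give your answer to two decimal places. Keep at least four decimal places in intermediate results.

0.54

Full-test reliability from the split-half r: r_full = 2(0.66)/(1 + 0.66) = 0.7952
Length factor from 20 to 6 items: n = 6/20 = 0.3000
r_new = n·r_full / (1 + (n − 1)·r_full) = 0.2386 / 0.4434 ≈ 0.5381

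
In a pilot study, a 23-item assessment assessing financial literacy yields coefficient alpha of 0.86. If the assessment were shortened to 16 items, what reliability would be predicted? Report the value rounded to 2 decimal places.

The new length is 16/23 = 0.6957 times the old.
r_new = (0.6957 × 0.86) / (1 + (0.6957 − 1) × 0.86)
     = 0.5983 / 0.7383 = 0.8104

0.81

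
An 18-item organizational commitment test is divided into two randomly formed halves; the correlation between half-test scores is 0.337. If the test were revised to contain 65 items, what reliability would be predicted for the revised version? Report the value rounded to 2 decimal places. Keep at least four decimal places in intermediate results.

0.79

Full-test reliability from the split-half r: r_full = 2(0.337)/(1 + 0.337) = 0.5041
Then adjust to 65 items: n = 65/18 = 3.6111
r_new = n·r_full / (1 + (n − 1)·r_full) = 1.8204 / 2.3163 ≈ 0.7859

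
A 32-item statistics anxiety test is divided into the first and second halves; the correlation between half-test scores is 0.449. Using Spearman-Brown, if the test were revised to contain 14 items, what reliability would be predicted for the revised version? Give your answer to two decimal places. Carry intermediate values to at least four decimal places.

First correct the split-half correlation to full-test reliability: r_full = 2 × 0.449 / (1 + 0.449) ≈ 0.6197
Length factor from 32 to 14 items: n = 14/32 = 0.4375
r_new = n·r_full / (1 + (n − 1)·r_full) = 0.2711 / 0.6514 ≈ 0.4162

0.42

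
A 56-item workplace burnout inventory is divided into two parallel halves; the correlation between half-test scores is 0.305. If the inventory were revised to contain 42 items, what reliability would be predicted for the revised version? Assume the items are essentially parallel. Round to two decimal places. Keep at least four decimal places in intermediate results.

0.40

First correct the split-half correlation to full-test reliability: r_full = 2 × 0.305 / (1 + 0.305) ≈ 0.4674
Length factor from 56 to 42 items: n = 42/56 = 0.7500
r_new = n·r_full / (1 + (n − 1)·r_full) = 0.3505 / 0.8831 ≈ 0.3969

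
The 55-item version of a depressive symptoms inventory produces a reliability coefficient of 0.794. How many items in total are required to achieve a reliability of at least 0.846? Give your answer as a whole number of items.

79

Spearman-Brown solved for the length factor n:
n = r_target (1 − r_old) / [ r_old (1 − r_target) ]
n = 0.846 × (1 − 0.794) / [ 0.794 × (1 − 0.846) ]
n = 0.174276 / 0.122276 ≈ 1.4253
So the test needs 1.4253 × 55 ≈ 78.39 items; rounding up, 79.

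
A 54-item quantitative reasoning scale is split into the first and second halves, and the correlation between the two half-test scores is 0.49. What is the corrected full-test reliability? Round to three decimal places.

Each half is half the length of the full test, so the full test is n = 2 times a half.
r_full = 2r_hh / (1 + r_hh) = 2 × 0.49 / (1 + 0.49)
r_full = 0.9800 / 1.4900 ≈ 0.6577

0.658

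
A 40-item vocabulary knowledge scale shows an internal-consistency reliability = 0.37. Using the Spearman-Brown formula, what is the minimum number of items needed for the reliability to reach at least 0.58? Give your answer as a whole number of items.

95

n = [0.58 × 0.63] / [0.37 × 0.42]
  = 0.3654 / 0.1554 = 2.3514
So the test needs 2.3514 × 40 ≈ 94.06 items; rounding up, 95.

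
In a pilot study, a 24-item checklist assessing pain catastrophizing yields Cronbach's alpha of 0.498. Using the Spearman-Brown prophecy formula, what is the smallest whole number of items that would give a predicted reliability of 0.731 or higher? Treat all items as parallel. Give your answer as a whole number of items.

n = 0.731(1 − 0.498) / [0.498(1 − 0.731)]
n = 0.366962 / 0.133962 ≈ 2.7393
2.7393 × 24 = 65.74 → 66 items

66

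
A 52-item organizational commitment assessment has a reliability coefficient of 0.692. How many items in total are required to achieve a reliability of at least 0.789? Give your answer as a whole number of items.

87

n = 0.789(1 − 0.692) / [0.692(1 − 0.789)]
  = 0.243012 / 0.146012 = 1.6643
So the test needs 1.6643 × 52 ≈ 86.54 items; rounding up, 87.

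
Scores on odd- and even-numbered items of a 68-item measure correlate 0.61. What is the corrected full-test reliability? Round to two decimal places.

Apply the Spearman-Brown correction with n = 2:
r_full = 2r_hh / (1 + r_hh) = 2 × 0.61 / (1 + 0.61)
       = 1.2200 / 1.6100 = 0.7578

0.76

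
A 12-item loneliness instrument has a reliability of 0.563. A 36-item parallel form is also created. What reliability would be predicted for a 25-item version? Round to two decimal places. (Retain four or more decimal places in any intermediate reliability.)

0.73

Only the ratio of lengths matters: n = 25/12 = 2.0833
r_{25} = n·r / (1 + (n − 1)·r) = 1.1729 / 1.6099 ≈ 0.7286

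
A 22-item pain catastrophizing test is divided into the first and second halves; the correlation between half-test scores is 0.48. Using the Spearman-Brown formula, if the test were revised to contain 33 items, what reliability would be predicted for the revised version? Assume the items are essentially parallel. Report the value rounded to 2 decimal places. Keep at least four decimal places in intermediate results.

0.73

Full-test reliability from the split-half r: r_full = 2(0.48)/(1 + 0.48) = 0.6486
Length factor from 22 to 33 items: n = 33/22 = 1.5000
r_new = n·r_full / (1 + (n − 1)·r_full) = 0.9729 / 1.3243 ≈ 0.7347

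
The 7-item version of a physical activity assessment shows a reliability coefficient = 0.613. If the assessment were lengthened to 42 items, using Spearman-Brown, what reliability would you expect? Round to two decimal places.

Length ratio n = 42/7 = 6
Apply the Spearman-Brown prophecy formula, r' = nr / [1 + (n − 1)r]:
r_new = 6·0.613 / [1 + (6 − 1)·0.613]
r_new = 3.6780 / 4.0650 ≈ 0.9048

0.90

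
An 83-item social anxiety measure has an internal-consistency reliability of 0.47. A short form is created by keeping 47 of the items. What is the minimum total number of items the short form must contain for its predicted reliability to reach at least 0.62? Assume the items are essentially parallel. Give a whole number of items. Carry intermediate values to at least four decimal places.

First, r for the 47-item form: n = 47/83 = 0.5663, so r_47 = 0.5663·0.47/(1 + (0.5663 − 1)·0.47) = 0.3343
Then solve for n' with r_old = 0.3343, r_target = 0.62: n' = 0.62(1 − 0.3343)/[0.3343(1 − 0.62)] = 3.2490
Total items = 3.2490 × 47 = 152.70, rounded up to 153.

153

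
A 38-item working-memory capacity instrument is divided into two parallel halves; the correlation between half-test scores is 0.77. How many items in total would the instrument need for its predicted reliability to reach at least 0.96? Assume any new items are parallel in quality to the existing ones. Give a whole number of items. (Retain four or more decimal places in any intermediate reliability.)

137

Corrected full-test reliability: r_full = 2 × 0.77 / (1 + 0.77) ≈ 0.8701
Solve Spearman-Brown for n: n = 0.96(1 − 0.8701) / [0.8701(1 − 0.96)] = 3.5830
Required items = 3.5830 × 38 = 136.15, so 137 items.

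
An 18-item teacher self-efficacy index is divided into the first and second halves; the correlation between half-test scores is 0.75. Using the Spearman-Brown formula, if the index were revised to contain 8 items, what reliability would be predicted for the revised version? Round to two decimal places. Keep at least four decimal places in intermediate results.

0.73

Spearman-Brown correction (n = 2): r_full = 2·0.75/(1 + 0.75) = 0.8571
Then adjust to 8 items: n = 8/18 = 0.4444
r_new = n·r_full / (1 + (n − 1)·r_full) = 0.3809 / 0.5238 ≈ 0.7272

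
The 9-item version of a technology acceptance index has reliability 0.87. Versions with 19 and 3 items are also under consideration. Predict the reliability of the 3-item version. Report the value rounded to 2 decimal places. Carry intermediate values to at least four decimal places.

The 19-item form is not needed; work directly from the 9-item form with n = 3/9 = 0.3333.
r_{3} = n·r / (1 + (n − 1)·r) = 0.2900 / 0.4200 ≈ 0.6905

0.69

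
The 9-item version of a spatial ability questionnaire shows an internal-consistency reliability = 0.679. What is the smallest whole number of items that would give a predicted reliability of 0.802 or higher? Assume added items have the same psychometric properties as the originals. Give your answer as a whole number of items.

18

n = 0.802 × (1 − 0.679) / [ 0.679 × (1 − 0.802) ]
n = 0.257442 / 0.134442 ≈ 1.9149
1.9149 × 9 = 17.23 → 18 items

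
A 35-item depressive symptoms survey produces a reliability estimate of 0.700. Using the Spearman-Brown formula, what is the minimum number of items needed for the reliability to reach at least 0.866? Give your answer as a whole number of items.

n = [0.866 × 0.300] / [0.700 × 0.134]
  = 0.259800 / 0.093800 = 2.7697
So the test needs 2.7697 × 35 ≈ 96.94 items; rounding up, 97.

97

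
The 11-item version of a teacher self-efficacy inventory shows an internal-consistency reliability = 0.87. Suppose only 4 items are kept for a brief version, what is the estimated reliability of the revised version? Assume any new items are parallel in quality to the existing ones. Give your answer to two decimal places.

0.71

n = 4/11 = 0.3636
r_new = (0.3636 × 0.87) / (1 + (0.3636 − 1) × 0.87)
r_new = 0.3163 / 0.4463 ≈ 0.7087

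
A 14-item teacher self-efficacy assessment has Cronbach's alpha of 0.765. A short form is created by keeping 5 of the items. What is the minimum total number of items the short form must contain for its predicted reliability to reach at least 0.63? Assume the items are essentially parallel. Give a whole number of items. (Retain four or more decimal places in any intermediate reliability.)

8

First, r for the 5-item form: n = 5/14 = 0.3571, so r_5 = 0.3571·0.765/(1 + (0.3571 − 1)·0.765) = 0.5376
Length factor from the short form to reach 0.63: n' = 0.63(1 − 0.5376) / [0.5376(1 − 0.63)] ≈ 1.4645
Items = 1.4645 × 5 ≈ 7.32 → 8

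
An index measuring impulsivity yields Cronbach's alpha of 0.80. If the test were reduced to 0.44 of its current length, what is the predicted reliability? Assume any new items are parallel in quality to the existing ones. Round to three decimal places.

0.638

r_new = (0.44 × 0.80) / (1 + (0.44 − 1) × 0.80)
     = 0.3520 / 0.5520 = 0.6377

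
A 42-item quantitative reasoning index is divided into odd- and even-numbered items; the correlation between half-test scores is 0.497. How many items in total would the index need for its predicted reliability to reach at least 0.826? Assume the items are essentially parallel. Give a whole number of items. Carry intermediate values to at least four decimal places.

Corrected full-test reliability: r_full = 2 × 0.497 / (1 + 0.497) ≈ 0.6640
Solve Spearman-Brown for n: n = 0.826(1 − 0.6640) / [0.6640(1 − 0.826)] = 2.4022
Required items = 2.4022 × 42 = 100.89, so 101 items.

101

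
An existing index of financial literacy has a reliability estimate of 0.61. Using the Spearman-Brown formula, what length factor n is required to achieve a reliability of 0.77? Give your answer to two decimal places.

Rearranging the Spearman-Brown formula for n,
n = r_target (1 − r_old) / [ r_old (1 − r_target) ]
n = [0.77 × 0.39] / [0.61 × 0.23]
n = 0.3003 / 0.1403 ≈ 2.1404

2.14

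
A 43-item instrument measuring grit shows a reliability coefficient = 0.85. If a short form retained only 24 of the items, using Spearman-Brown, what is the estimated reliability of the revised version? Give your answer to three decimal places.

0.760

Length ratio n = 24/43 = 0.5581
By Spearman-Brown, r_new = n r / (1 + (n − 1) r).
r_new = (0.5581 × 0.85) / (1 + (0.5581 − 1) × 0.85)
r_new = 0.4744 / 0.6244 ≈ 0.7598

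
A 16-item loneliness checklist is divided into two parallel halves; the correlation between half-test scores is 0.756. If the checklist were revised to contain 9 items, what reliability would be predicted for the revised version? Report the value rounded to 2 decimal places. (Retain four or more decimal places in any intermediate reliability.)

Spearman-Brown correction (n = 2): r_full = 2·0.756/(1 + 0.756) = 0.8610
Length factor from 16 to 9 items: n = 9/16 = 0.5625
r_new = n·r_full / (1 + (n − 1)·r_full) = 0.4843 / 0.6233 ≈ 0.7770

0.78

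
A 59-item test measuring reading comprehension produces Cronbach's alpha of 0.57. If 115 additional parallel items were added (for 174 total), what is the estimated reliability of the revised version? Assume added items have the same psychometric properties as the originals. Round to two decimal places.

Length ratio n = 174/59 = 2.9492
Spearman-Brown: r_new = n·r / (1 + (n − 1)·r)
r_new = 2.9492·0.57 / [1 + (2.9492 − 1)·0.57]
     = 1.6810 / 2.1110 = 0.7963

0.80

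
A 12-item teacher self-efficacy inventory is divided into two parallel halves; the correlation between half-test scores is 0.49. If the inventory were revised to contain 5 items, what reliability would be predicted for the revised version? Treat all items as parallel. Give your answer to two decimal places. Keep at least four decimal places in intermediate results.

First correct the split-half correlation to full-test reliability: r_full = 2 × 0.49 / (1 + 0.49) ≈ 0.6577
Then adjust to 5 items: n = 5/12 = 0.4167
r_new = n·r_full / (1 + (n − 1)·r_full) = 0.2741 / 0.6164 ≈ 0.4447

0.44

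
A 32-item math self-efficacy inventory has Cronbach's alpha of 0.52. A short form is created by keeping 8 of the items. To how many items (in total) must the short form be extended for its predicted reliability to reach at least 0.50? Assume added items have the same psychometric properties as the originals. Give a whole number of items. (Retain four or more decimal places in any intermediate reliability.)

Short-form reliability: n = 8/32 = 0.2500; r_8 = n·r/(1+(n−1)r) ≈ 0.2131
Then solve for n' with r_old = 0.2131, r_target = 0.50: n' = 0.50(1 − 0.2131)/[0.2131(1 − 0.50)] = 3.6926
Items = 3.6926 × 8 ≈ 29.54 → 30

30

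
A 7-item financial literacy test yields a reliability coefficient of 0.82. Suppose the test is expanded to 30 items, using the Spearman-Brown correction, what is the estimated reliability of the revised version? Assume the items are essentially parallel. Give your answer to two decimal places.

0.95

The new length is 30/7 = 4.2857 times the old.
r_new = (4.2857 × 0.82) / (1 + (4.2857 − 1) × 0.82)
r_new = 3.5143 / 3.6943 ≈ 0.9513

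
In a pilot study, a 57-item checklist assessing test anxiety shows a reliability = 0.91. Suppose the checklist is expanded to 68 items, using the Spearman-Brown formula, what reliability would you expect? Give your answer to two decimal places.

0.92

n = 68/57 = 1.193
Apply the Spearman-Brown prophecy formula, r' = nr / [1 + (n − 1)r]:
r_new = 1.193·0.91 / [1 + (1.193 − 1)·0.91]
     = 1.0856 / 1.1756 = 0.9234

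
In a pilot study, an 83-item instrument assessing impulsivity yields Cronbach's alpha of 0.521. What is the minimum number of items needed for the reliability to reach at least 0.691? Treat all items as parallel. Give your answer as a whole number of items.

171

n = 0.691 × (1 − 0.521) / [ 0.521 × (1 − 0.691) ]
  = 0.330989 / 0.160989 = 2.0560
Items needed = n × 83 = 2.0560 × 83 ≈ 170.65 → round up to 171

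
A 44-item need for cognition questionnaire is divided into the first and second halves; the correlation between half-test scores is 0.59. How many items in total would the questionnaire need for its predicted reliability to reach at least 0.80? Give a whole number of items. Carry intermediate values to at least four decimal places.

62

r_full = 2(0.59)/(1 + 0.59) = 0.7421
Solve Spearman-Brown for n: n = 0.80(1 − 0.7421) / [0.7421(1 − 0.80)] = 1.3901
Required items = 1.3901 × 44 = 61.16, so 62 items.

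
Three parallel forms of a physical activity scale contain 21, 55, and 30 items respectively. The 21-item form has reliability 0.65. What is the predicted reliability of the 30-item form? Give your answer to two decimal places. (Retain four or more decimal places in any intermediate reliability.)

0.73

Only the ratio of lengths matters: n = 30/21 = 1.4286
r_{30} = n·r / (1 + (n − 1)·r) = 0.9286 / 1.2786 ≈ 0.7263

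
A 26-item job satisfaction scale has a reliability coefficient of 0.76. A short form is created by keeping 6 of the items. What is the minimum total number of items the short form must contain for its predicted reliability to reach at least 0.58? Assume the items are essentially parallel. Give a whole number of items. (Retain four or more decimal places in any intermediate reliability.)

12

Short-form reliability: n = 6/26 = 0.2308; r_6 = n·r/(1+(n−1)r) ≈ 0.4223
Length factor from the short form to reach 0.58: n' = 0.58(1 − 0.4223) / [0.4223(1 − 0.58)] ≈ 1.8891
Total items = 1.8891 × 6 = 11.33, rounded up to 12.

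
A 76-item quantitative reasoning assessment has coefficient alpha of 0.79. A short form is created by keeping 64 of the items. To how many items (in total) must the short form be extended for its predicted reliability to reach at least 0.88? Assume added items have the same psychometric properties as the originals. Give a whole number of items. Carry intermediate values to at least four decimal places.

Short-form reliability: n = 64/76 = 0.8421; r_64 = n·r/(1+(n−1)r) ≈ 0.7601
Then solve for n' with r_old = 0.7601, r_target = 0.88: n' = 0.88(1 − 0.7601)/[0.7601(1 − 0.88)] = 2.3145
Items = 2.3145 × 64 ≈ 148.13 → 149

149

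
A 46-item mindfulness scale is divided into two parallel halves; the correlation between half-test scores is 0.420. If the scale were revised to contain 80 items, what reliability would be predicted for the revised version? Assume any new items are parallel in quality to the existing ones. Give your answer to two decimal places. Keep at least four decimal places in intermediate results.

Spearman-Brown correction (n = 2): r_full = 2·0.420/(1 + 0.420) = 0.5915
Then adjust to 80 items: n = 80/46 = 1.7391
r_new = n·r_full / (1 + (n − 1)·r_full) = 1.0287 / 1.4372 ≈ 0.7158

0.72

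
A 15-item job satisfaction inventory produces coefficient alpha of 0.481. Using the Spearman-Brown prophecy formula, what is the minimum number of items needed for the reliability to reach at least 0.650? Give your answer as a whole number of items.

Invert Spearman-Brown to solve for n:
n = r_target (1 − r_old) / [ r_old (1 − r_target) ]
n = [0.650 × 0.519] / [0.481 × 0.350]
  = 0.337350 / 0.168350 = 2.0039
2.0039 × 15 = 30.06 → 31 items

31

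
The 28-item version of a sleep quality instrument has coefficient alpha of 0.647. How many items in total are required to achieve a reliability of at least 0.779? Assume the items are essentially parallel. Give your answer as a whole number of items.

Rearranging the Spearman-Brown formula for n,
n = r*(1 − r) / [ r (1 − r*) ]
n = 0.779(1 − 0.647) / [0.647(1 − 0.779)]
n = 0.274987 / 0.142987 ≈ 1.9232
So the test needs 1.9232 × 28 ≈ 53.85 items; rounding up, 54.

54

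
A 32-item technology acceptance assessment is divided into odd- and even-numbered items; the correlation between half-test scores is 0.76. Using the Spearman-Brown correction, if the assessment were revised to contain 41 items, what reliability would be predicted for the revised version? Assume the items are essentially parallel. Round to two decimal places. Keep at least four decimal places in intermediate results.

0.89

First correct the split-half correlation to full-test reliability: r_full = 2 × 0.76 / (1 + 0.76) ≈ 0.8636
Then adjust to 41 items: n = 41/32 = 1.2812
r_new = n·r_full / (1 + (n − 1)·r_full) = 1.1064 / 1.2428 ≈ 0.8902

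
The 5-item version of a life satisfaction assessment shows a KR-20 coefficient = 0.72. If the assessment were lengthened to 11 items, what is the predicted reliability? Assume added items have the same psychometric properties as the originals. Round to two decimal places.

n = 11/5 = 2.2
Spearman-Brown: r_new = n·r / (1 + (n − 1)·r)
r_new = 2.2·0.72 / [1 + (2.2 − 1)·0.72]
r_new = 1.5840 / 1.8640 ≈ 0.8498

0.85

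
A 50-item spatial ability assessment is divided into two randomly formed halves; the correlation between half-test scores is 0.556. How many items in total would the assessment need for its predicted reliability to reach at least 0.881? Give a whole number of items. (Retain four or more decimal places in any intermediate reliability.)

r_full = 2(0.556)/(1 + 0.556) = 0.7147
n = r_tgt(1 − r_full) / [r_full(1 − r_tgt)] = 0.881 × 0.2853 / (0.7147 × 0.119) ≈ 2.9553
Required items = 2.9553 × 50 = 147.76, so 148 items.

148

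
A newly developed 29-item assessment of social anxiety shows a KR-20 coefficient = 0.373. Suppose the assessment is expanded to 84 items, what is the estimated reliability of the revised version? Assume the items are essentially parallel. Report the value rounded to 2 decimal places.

The new length is 84/29 = 2.8966 times the old.
Apply the Spearman-Brown prophecy formula, r' = nr / [1 + (n − 1)r]:
r_new = (2.8966 × 0.373) / (1 + (2.8966 − 1) × 0.373)
     = 1.0804 / 1.7074 = 0.6328

0.63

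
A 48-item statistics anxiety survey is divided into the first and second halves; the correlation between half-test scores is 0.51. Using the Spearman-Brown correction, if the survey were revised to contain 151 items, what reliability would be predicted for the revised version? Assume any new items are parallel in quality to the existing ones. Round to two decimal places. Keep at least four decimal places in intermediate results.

Spearman-Brown correction (n = 2): r_full = 2·0.51/(1 + 0.51) = 0.6755
Length factor from 48 to 151 items: n = 151/48 = 3.1458
r_new = n·r_full / (1 + (n − 1)·r_full) = 2.1250 / 2.4495 ≈ 0.8675

0.87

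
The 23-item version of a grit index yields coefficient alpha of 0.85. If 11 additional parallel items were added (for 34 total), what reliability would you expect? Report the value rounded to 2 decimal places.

Length ratio n = 34/23 = 1.4783
By Spearman-Brown, r_new = n r / (1 + (n − 1) r).
r_new = (1.4783 × 0.85) / (1 + (1.4783 − 1) × 0.85)
     = 1.2566 / 1.4066 = 0.8934

0.89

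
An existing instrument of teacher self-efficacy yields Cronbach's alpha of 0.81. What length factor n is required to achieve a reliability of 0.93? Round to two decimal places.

n = [0.93 × 0.19] / [0.81 × 0.07]
n = 0.1767 / 0.0567 ≈ 3.1164

3.12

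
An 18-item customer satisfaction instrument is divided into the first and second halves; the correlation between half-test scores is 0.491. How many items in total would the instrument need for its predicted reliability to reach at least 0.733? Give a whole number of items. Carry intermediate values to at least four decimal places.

26

r_full = 2(0.491)/(1 + 0.491) = 0.6586
n = r_tgt(1 − r_full) / [r_full(1 − r_tgt)] = 0.733 × 0.3414 / (0.6586 × 0.267) ≈ 1.4231
Items = 1.4231 × 18 ≈ 25.62 → 26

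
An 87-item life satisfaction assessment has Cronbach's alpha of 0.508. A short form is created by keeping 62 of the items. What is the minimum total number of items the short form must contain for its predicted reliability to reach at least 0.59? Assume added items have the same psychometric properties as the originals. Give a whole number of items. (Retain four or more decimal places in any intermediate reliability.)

122

Short-form reliability: n = 62/87 = 0.7126; r_62 = n·r/(1+(n−1)r) ≈ 0.4239
Length factor from the short form to reach 0.59: n' = 0.59(1 − 0.4239) / [0.4239(1 − 0.59)] ≈ 1.9557
Items = 1.9557 × 62 ≈ 121.25 → 122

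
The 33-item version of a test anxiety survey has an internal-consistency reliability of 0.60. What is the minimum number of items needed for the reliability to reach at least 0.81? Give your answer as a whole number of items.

94

n = 0.81(1 − 0.60) / [0.60(1 − 0.81)]
n = 0.3240 / 0.1140 ≈ 2.8421
Items needed = n × 33 = 2.8421 × 33 ≈ 93.79 → round up to 94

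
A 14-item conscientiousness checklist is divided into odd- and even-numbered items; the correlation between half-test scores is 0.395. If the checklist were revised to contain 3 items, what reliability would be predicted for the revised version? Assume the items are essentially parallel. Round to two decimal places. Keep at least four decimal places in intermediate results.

0.22

Full-test reliability from the split-half r: r_full = 2(0.395)/(1 + 0.395) = 0.5663
Length factor from 14 to 3 items: n = 3/14 = 0.2143
r_new = n·r_full / (1 + (n − 1)·r_full) = 0.1214 / 0.5551 ≈ 0.2187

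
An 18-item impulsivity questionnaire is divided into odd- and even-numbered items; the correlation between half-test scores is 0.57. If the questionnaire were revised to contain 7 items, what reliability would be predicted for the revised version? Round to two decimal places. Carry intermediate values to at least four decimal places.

0.51

First correct the split-half correlation to full-test reliability: r_full = 2 × 0.57 / (1 + 0.57) ≈ 0.7261
Then adjust to 7 items: n = 7/18 = 0.3889
r_new = n·r_full / (1 + (n − 1)·r_full) = 0.2824 / 0.5563 ≈ 0.5076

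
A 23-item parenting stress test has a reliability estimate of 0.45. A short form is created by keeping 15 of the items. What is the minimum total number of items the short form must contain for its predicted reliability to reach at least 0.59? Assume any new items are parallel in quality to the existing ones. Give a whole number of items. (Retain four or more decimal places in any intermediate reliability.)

41

First, r for the 15-item form: n = 15/23 = 0.6522, so r_15 = 0.6522·0.45/(1 + (0.6522 − 1)·0.45) = 0.3479
Then solve for n' with r_old = 0.3479, r_target = 0.59: n' = 0.59(1 − 0.3479)/[0.3479(1 − 0.59)] = 2.6973
Items = 2.6973 × 15 ≈ 40.46 → 41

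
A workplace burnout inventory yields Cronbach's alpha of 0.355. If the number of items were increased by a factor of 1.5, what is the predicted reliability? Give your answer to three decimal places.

r_new = 1.5·0.355 / [1 + (1.5 − 1)·0.355]
     = 0.5325 / 1.1775 = 0.4522

0.452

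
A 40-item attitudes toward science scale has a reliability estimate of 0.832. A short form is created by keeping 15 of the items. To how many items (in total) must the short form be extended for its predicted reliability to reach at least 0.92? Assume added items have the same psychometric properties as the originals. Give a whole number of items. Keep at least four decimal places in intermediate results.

93

Short-form reliability: n = 15/40 = 0.3750; r_15 = n·r/(1+(n−1)r) ≈ 0.6500
Length factor from the short form to reach 0.92: n' = 0.92(1 − 0.6500) / [0.6500(1 − 0.92)] ≈ 6.1923
Items = 6.1923 × 15 ≈ 92.88 → 93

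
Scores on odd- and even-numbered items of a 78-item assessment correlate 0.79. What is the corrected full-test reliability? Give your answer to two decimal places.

0.88

Apply the Spearman-Brown correction with n = 2:
r_full = 2r_hh / (1 + r_hh) = 2 × 0.79 / (1 + 0.79)
r_full = 1.5800 / 1.7900 ≈ 0.8827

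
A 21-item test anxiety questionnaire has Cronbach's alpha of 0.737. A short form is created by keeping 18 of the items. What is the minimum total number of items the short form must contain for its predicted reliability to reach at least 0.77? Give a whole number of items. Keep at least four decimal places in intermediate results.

First, r for the 18-item form: n = 18/21 = 0.8571, so r_18 = 0.8571·0.737/(1 + (0.8571 − 1)·0.737) = 0.7060
Length factor from the short form to reach 0.77: n' = 0.77(1 − 0.7060) / [0.7060(1 − 0.77)] ≈ 1.3941
Total items = 1.3941 × 18 = 25.09, rounded up to 26.

26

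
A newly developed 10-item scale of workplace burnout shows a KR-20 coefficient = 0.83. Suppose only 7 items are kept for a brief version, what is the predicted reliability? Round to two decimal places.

The new length is 7/10 = 0.7 times the old.
By Spearman-Brown, r_new = n r / (1 + (n − 1) r).
r_new = 0.7·0.83 / [1 + (0.7 − 1)·0.83]
r_new = 0.5810 / 0.7510 ≈ 0.7736

0.77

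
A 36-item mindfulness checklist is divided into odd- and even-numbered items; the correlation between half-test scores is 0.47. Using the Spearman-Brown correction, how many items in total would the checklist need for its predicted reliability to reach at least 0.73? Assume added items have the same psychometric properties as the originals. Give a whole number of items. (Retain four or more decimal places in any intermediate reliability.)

r_full = 2(0.47)/(1 + 0.47) = 0.6395
n = r_tgt(1 − r_full) / [r_full(1 − r_tgt)] = 0.73 × 0.3605 / (0.6395 × 0.27) ≈ 1.5241
Items = 1.5241 × 36 ≈ 54.87 → 55

55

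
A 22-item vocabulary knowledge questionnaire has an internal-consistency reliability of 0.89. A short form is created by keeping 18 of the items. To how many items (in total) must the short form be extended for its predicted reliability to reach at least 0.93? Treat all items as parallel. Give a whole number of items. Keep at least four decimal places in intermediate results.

37

Short-form reliability: n = 18/22 = 0.8182; r_18 = n·r/(1+(n−1)r) ≈ 0.8688
Length factor from the short form to reach 0.93: n' = 0.93(1 − 0.8688) / [0.8688(1 − 0.93)] ≈ 2.0063
Items = 2.0063 × 18 ≈ 36.11 → 37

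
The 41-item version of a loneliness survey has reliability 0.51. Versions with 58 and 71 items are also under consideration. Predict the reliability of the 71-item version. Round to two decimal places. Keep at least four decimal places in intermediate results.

0.64

Only the ratio of lengths matters: n = 71/41 = 1.7317
r_{71} = n·r / (1 + (n − 1)·r) = 0.8832 / 1.3732 ≈ 0.6432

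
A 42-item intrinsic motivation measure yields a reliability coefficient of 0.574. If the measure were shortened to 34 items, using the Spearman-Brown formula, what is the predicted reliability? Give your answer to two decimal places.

0.52

The new length is 34/42 = 0.8095 times the old.
r_new = 0.8095·0.574 / [1 + (0.8095 − 1)·0.574]
     = 0.4647 / 0.8907 = 0.5217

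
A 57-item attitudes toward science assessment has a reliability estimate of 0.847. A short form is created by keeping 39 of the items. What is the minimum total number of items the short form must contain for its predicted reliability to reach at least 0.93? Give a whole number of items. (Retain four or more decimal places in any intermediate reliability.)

137

First, r for the 39-item form: n = 39/57 = 0.6842, so r_39 = 0.6842·0.847/(1 + (0.6842 − 1)·0.847) = 0.7911
Length factor from the short form to reach 0.93: n' = 0.93(1 − 0.7911) / [0.7911(1 − 0.93)] ≈ 3.5083
Items = 3.5083 × 39 ≈ 136.82 → 137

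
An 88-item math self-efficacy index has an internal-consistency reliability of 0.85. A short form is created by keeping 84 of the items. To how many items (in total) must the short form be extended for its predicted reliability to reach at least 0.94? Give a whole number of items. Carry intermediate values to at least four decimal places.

First, r for the 84-item form: n = 84/88 = 0.9545, so r_84 = 0.9545·0.85/(1 + (0.9545 − 1)·0.85) = 0.8440
Length factor from the short form to reach 0.94: n' = 0.94(1 − 0.8440) / [0.8440(1 − 0.94)] ≈ 2.8957
Items = 2.8957 × 84 ≈ 243.24 → 244

244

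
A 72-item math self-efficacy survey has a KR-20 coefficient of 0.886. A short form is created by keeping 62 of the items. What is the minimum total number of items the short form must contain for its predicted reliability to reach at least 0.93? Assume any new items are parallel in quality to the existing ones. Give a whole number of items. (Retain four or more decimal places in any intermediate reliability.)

Short-form reliability: n = 62/72 = 0.8611; r_62 = n·r/(1+(n−1)r) ≈ 0.8700
Then solve for n' with r_old = 0.8700, r_target = 0.93: n' = 0.93(1 − 0.8700)/[0.8700(1 − 0.93)] = 1.9852
Total items = 1.9852 × 62 = 123.08, rounded up to 124.

124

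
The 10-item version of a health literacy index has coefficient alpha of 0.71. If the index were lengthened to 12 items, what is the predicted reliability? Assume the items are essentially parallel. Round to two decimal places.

The new length is 12/10 = 1.2 times the old.
r_new = 1.2·0.71 / [1 + (1.2 − 1)·0.71]
r_new = 0.8520 / 1.1420 ≈ 0.7461

0.75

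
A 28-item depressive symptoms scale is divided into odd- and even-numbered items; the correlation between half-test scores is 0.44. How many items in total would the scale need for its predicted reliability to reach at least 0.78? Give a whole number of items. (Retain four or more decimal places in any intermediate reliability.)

64

Corrected full-test reliability: r_full = 2 × 0.44 / (1 + 0.44) ≈ 0.6111
Solve Spearman-Brown for n: n = 0.78(1 − 0.6111) / [0.6111(1 − 0.78)] = 2.2563
Items = 2.2563 × 28 ≈ 63.18 → 64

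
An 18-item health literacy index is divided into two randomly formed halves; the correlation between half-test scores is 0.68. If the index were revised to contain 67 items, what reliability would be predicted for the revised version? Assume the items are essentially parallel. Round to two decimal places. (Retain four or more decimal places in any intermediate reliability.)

Spearman-Brown correction (n = 2): r_full = 2·0.68/(1 + 0.68) = 0.8095
Then adjust to 67 items: n = 67/18 = 3.7222
r_new = n·r_full / (1 + (n − 1)·r_full) = 3.0131 / 3.2036 ≈ 0.9405

0.94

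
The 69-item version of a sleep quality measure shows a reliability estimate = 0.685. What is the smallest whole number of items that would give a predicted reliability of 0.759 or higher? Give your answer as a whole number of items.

100

n = [0.759 × 0.315] / [0.685 × 0.241]
n = 0.239085 / 0.165085 ≈ 1.4483
So the test needs 1.4483 × 69 ≈ 99.93 items; rounding up, 100.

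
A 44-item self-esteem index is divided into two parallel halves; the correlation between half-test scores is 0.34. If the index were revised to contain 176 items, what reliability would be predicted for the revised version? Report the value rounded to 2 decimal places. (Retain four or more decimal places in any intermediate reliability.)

0.80

First correct the split-half correlation to full-test reliability: r_full = 2 × 0.34 / (1 + 0.34) ≈ 0.5075
Length factor from 44 to 176 items: n = 176/44 = 4.0000
r_new = n·r_full / (1 + (n − 1)·r_full) = 2.0300 / 2.5225 ≈ 0.8048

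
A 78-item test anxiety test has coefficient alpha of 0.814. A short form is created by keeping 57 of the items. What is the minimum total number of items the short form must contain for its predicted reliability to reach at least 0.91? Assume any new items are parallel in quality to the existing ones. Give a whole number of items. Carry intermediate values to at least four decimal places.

Short-form reliability: n = 57/78 = 0.7308; r_57 = n·r/(1+(n−1)r) ≈ 0.7618
Then solve for n' with r_old = 0.7618, r_target = 0.91: n' = 0.91(1 − 0.7618)/[0.7618(1 − 0.91)] = 3.1615
Total items = 3.1615 × 57 = 180.21, rounded up to 181.

181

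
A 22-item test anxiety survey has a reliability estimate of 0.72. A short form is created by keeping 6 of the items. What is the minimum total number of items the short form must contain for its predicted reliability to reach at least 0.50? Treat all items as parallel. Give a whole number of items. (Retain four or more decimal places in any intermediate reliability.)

Short-form reliability: n = 6/22 = 0.2727; r_6 = n·r/(1+(n−1)r) ≈ 0.4122
Then solve for n' with r_old = 0.4122, r_target = 0.50: n' = 0.50(1 − 0.4122)/[0.4122(1 − 0.50)] = 1.4260
Total items = 1.4260 × 6 = 8.56, rounded up to 9.

9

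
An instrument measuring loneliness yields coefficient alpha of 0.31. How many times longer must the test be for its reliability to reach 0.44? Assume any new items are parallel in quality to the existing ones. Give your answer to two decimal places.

1.75

n = [0.44 × 0.69] / [0.31 × 0.56]
  = 0.3036 / 0.1736 = 1.7488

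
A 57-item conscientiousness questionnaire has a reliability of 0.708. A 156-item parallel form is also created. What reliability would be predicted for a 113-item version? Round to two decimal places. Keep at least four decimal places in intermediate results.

0.83

Only the ratio of lengths matters: n = 113/57 = 1.9825
r_{113} = n·r / (1 + (n − 1)·r) = 1.4036 / 1.6956 ≈ 0.8278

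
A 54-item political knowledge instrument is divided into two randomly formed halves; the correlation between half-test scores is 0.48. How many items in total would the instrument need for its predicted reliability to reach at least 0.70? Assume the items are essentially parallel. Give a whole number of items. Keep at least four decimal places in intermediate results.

69

r_full = 2(0.48)/(1 + 0.48) = 0.6486
n = r_tgt(1 − r_full) / [r_full(1 − r_tgt)] = 0.70 × 0.3514 / (0.6486 × 0.30) ≈ 1.2642
Items = 1.2642 × 54 ≈ 68.27 → 69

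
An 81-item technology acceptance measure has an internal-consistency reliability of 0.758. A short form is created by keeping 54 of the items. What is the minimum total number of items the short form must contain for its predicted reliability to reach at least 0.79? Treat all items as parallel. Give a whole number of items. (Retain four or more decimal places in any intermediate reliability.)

First, r for the 54-item form: n = 54/81 = 0.6667, so r_54 = 0.6667·0.758/(1 + (0.6667 − 1)·0.758) = 0.6762
Length factor from the short form to reach 0.79: n' = 0.79(1 − 0.6762) / [0.6762(1 − 0.79)] ≈ 1.8014
Items = 1.8014 × 54 ≈ 97.28 → 98

98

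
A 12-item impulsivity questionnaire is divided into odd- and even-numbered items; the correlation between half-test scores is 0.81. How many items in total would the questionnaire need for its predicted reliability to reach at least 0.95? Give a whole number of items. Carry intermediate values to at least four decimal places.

27

r_full = 2(0.81)/(1 + 0.81) = 0.8950
Solve Spearman-Brown for n: n = 0.95(1 − 0.8950) / [0.8950(1 − 0.95)] = 2.2291
Required items = 2.2291 × 12 = 26.75, so 27 items.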